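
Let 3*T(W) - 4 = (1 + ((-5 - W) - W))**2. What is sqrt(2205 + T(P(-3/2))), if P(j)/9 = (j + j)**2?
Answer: 5*sqrt(4101)/3 ≈ 106.73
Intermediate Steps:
P(j) = 36*j**2 (P(j) = 9*(j + j)**2 = 9*(2*j)**2 = 9*(4*j**2) = 36*j**2)
T(W) = 4/3 + (-4 - 2*W)**2/3 (T(W) = 4/3 + (1 + ((-5 - W) - W))**2/3 = 4/3 + (1 + (-5 - 2*W))**2/3 = 4/3 + (-4 - 2*W)**2/3)
sqrt(2205 + T(P(-3/2))) = sqrt(2205 + (4/3 + 4*(2 + 36*(-3/2)**2)**2/3)) = sqrt(2205 + (4/3 + 4*(2 + 36*(9/4))**2/3)) = sqrt(2205 + (4/3 + 4*(2 + 81)**2/3)) = sqrt(2205 + (4/3 + (4/3)*83**2)) = sqrt(2205 + (4/3 + (4/3)*6889)) = sqrt(2205 + (4/3 + 27556/3)) = sqrt(2205 + 27560/3) = sqrt(34175/3) = 5*sqrt(4101)/3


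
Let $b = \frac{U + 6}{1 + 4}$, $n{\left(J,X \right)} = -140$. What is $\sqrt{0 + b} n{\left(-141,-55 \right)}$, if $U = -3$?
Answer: $- 28 \sqrt{15} \approx -108.44$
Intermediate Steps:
$b = \frac{3}{5}$ ($b = \frac{-3 + 6}{1 + 4} = \frac{3}{5} \approx 0.6$)
$\sqrt{0 + b} n{\left(-141,-55 \right)} = \sqrt{0 + \frac{3}{5}} \left(-140\right) = \sqrt{\frac{3}{5}} \left(-140\right) = \frac{\sqrt{15}}{5} \left(-140\right) = - 28 \sqrt{15}$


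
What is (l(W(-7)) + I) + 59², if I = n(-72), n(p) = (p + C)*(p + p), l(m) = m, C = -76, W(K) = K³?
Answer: 24450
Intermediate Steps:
n(p) = 2*p*(-76 + p) (n(p) = (p - 76)*(p + p) = (-76 + p)*(2*p) = 2*p*(-76 + p))
I = 21312 (I = 2*(-72)*(-76 - 72) = 2*(-72)*(-148) = 21312)
(l(W(-7)) + I) + 59² = ((-7)³ + 21312) + 59² = (-343 + 21312) + 3481 = 20969 + 3481 = 24450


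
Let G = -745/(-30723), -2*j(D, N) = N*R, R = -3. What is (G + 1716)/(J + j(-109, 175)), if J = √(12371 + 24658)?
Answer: 2636070650/186545667 - 210885652*√37029/3917459007 ≈ 3.7721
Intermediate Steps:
j(D, N) = 3*N/2 (j(D, N) = -N*(-3)/2 = -(-3)*N/2 = 3*N/2)
J = √37029 ≈ 192.43
G = 745/30723 (G = -745*(-1/30723) = 745/30723 ≈ 0.024249)
(G + 1716)/(J + j(-109, 175)) = (745/30723 + 1716)/(√37029 + (3/2)*175) = 52721413/(30723*(√37029 + 525/2)) = 52721413/(30723*(525/2 + √37029))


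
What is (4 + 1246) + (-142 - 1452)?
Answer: -344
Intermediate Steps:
(4 + 1246) + (-142 - 1452) = 1250 - 1594 = -344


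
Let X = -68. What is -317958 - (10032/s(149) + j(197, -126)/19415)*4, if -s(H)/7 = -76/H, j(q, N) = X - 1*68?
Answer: -44739495062/135905 ≈ -3.2920e+5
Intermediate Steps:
j(q, N) = -136 (j(q, N) = -68 - 1*68 = -68 - 68 = -136)
s(H) = 532/H (s(H) = -(-532)/H = 532/H)
-317958 - (10032/s(149) + j(197, -126)/19415)*4 = -317958 - (10032/((532/149)) - 136/19415)*4 = -317958 - (10032/((532*(1/149))) - 136*1/19415)*4 = -317958 - (10032/(532/149) - 136/19415)*4 = -317958 - (10032*(149/532) - 136/19415)*4 = -317958 - (19668/7 - 136/19415)*4 = -317958 - 381853268*4/135905 = -317958 - 1*1527413072/135905 = -317958 - 1527413072/135905 = -44739495062/135905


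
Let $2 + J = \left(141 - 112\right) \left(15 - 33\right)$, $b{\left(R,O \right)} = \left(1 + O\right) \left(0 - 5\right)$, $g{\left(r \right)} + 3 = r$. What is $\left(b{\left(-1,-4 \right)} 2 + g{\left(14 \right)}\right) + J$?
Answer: $-483$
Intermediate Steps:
$g{\left(r \right)} = -3 + r$
$b{\left(R,O \right)} = -5 - 5 O$ ($b{\left(R,O \right)} = \left(1 + O\right) \left(-5\right) = -5 - 5 O$)
$J = -524$ ($J = -2 + \left(141 - 112\right) \left(15 - 33\right) = -2 + \left(141 - 112\right) \left(-18\right) = -2 + 29 \left(-18\right) = -2 - 522 = -524$)
$\left(b{\left(-1,-4 \right)} 2 + g{\left(14 \right)}\right) + J = \left(\left(-5 - -20\right) 2 + \left(-3 + 14\right)\right) - 524 = \left(\left(-5 + 20\right) 2 + 11\right) - 524 = \left(15 \cdot 2 + 11\right) - 524 = \left(30 + 11\right) - 524 = 41 - 524 = -483$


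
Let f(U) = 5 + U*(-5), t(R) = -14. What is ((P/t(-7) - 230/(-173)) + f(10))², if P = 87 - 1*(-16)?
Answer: 15274240921/5866084 ≈ 2603.8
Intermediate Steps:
P = 103 (P = 87 + 16 = 103)
f(U) = 5 - 5*U
((P/t(-7) - 230/(-173)) + f(10))² = ((103/(-14) - 230/(-173)) + (5 - 5*10))² = ((103*(-1/14) - 230*(-1/173)) + (5 - 50))² = ((-103/14 + 230/173) - 45)² = (-14599/2422 - 45)² = (-123589/2422)² = 15274240921/5866084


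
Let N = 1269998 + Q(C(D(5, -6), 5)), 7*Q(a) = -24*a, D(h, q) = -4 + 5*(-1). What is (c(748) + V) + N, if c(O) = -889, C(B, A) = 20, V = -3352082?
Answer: -14581291/7 ≈ -2.0830e+6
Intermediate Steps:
D(h, q) = -9 (D(h, q) = -4 - 5 = -9)
Q(a) = -24*a/7 (Q(a) = (-24*a)/7 = -24*a/7)
N = 8889506/7 (N = 1269998 - 24/7*20 = 1269998 - 480/7 = 8889506/7 ≈ 1.2699e+6)
(c(748) + V) + N = (-889 - 3352082) + 8889506/7 = -3352971 + 8889506/7 = -14581291/7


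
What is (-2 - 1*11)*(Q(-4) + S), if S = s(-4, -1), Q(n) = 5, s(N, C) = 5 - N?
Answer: -182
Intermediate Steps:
S = 9 (S = 5 - 1*(-4) = 5 + 4 = 9)
(-2 - 1*11)*(Q(-4) + S) = (-2 - 1*11)*(5 + 9) = (-2 - 11)*14 = -13*14 = -182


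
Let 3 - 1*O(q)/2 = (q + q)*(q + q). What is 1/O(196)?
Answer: -1/307322 ≈ -3.2539e-6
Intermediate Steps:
O(q) = 6 - 8*q**2 (O(q) = 6 - 2*(q + q)*(q + q) = 6 - 2*2*q*2*q = 6 - 8*q**2)
1/O(196) = 1/(6 - 8*196**2) = 1/(6 - 8*38416) = 1/(6 - 307328) = 1/(-307322) = -1/307322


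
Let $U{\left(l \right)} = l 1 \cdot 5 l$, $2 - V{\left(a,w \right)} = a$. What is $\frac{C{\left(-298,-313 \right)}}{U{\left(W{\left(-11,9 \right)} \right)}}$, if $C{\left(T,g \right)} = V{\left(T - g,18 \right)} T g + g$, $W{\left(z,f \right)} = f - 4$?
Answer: $-9703$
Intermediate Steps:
$V{\left(a,w \right)} = 2 - a$
$W{\left(z,f \right)} = -4 + f$
$C{\left(T,g \right)} = g + T g \left(2 + g - T\right)$ ($C{\left(T,g \right)} = \left(2 - \left(T - g\right)\right) T g + g = \left(2 + g - T\right) T g + g = T \left(2 + g - T\right) g + g = T g \left(2 + g - T\right) + g = g + T g \left(2 + g - T\right)$)
$U{\left(l \right)} = 5 l^{2}$ ($U{\left(l \right)} = l 5 l = 5 l l = 5 l^{2}$)
$\frac{C{\left(-298,-313 \right)}}{U{\left(W{\left(-11,9 \right)} \right)}} = \frac{\left(-313\right) \left(1 - 298 \left(2 - 313 - -298\right)\right)}{5 \left(-4 + 9\right)^{2}} = \frac{\left(-313\right) \left(1 - 298 \left(2 - 313 + 298\right)\right)}{5 \cdot 5^{2}} = \frac{\left(-313\right) \left(1 - -3874\right)}{5 \cdot 25} = \frac{\left(-313\right) \left(1 + 3874\right)}{125} = \left(-313\right) 3875 \cdot \frac{1}{125} = \left(-1212875\right) \frac{1}{125} = -9703$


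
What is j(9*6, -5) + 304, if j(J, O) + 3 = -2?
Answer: 299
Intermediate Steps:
j(J, O) = -5 (j(J, O) = -3 - 2 = -5)
j(9*6, -5) + 304 = -5 + 304 = 299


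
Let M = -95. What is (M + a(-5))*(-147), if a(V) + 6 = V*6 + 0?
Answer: 19257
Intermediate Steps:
a(V) = -6 + 6*V (a(V) = -6 + (V*6 + 0) = -6 + (6*V + 0) = -6 + 6*V)
(M + a(-5))*(-147) = (-95 + (-6 + 6*(-5)))*(-147) = (-95 + (-6 - 30))*(-147) = (-95 - 36)*(-147) = -131*(-147) = 19257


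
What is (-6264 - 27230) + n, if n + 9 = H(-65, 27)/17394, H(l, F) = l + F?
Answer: -291375610/8697 ≈ -33503.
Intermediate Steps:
H(l, F) = F + l
n = -78292/8697 (n = -9 + (27 - 65)/17394 = -9 - 38*1/17394 = -9 - 19/8697 = -78292/8697 ≈ -9.0022)
(-6264 - 27230) + n = (-6264 - 27230) - 78292/8697 = -33494 - 78292/8697 = -291375610/8697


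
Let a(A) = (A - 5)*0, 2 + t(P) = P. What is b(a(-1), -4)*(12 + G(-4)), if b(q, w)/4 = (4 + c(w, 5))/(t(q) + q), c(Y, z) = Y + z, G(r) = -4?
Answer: -80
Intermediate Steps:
t(P) = -2 + P
a(A) = 0 (a(A) = (-5 + A)*0 = 0)
b(q, w) = 4*(9 + w)/(-2 + 2*q) (b(q, w) = 4*((4 + (w + 5))/((-2 + q) + q)) = 4*((4 + (5 + w))/(-2 + 2*q)) = 4*((9 + w)/(-2 + 2*q)) = 4*(9 + w)/(-2 + 2*q))
b(a(-1), -4)*(12 + G(-4)) = (2*(9 - 4)/(-1 + 0))*(12 - 4) = (2*5/(-1))*8 = (2*(-1)*5)*8 = -10*8 = -80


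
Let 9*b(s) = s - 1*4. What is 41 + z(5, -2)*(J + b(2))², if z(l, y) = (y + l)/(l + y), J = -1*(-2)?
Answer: 3577/81 ≈ 44.161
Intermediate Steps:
J = 2
b(s) = -4/9 + s/9 (b(s) = (s - 1*4)/9 = (s - 4)/9 = (-4 + s)/9 = -4/9 + s/9)
z(l, y) = 1 (z(l, y) = (l + y)/(l + y) = 1)
41 + z(5, -2)*(J + b(2))² = 41 + 1*(2 + (-4/9 + (⅑)*2))² = 41 + 1*(2 + (-4/9 + 2/9))² = 41 + 1*(2 - 2/9)² = 41 + 1*(16/9)² = 41 + 1*(256/81) = 41 + 256/81 = 3577/81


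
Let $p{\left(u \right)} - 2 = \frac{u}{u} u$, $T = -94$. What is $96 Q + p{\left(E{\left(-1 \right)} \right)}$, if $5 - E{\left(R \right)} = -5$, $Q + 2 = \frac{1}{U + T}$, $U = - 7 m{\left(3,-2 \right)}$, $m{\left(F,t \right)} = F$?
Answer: $- \frac{20796}{115} \approx -180.83$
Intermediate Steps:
$U = -21$ ($U = \left(-7\right) 3 = -21$)
$Q = - \frac{231}{115}$ ($Q = -2 + \frac{1}{-21 - 94} = -2 + \frac{1}{-115} = -2 - \frac{1}{115} = - \frac{231}{115} \approx -2.0087$)
$E{\left(R \right)} = 10$ ($E{\left(R \right)} = 5 - -5 = 5 + 5 = 10$)
$p{\left(u \right)} = 2 + u$ ($p{\left(u \right)} = 2 + \frac{u}{u} u = 2 + 1 u = 2 + u$)
$96 Q + p{\left(E{\left(-1 \right)} \right)} = 96 \left(- \frac{231}{115}\right) + \left(2 + 10\right) = - \frac{22176}{115} + 12 = - \frac{20796}{115}$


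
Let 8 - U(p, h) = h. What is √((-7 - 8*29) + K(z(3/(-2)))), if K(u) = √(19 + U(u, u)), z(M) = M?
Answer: √(-956 + 2*√114)/2 ≈ 15.286*I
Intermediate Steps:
U(p, h) = 8 - h
K(u) = √(27 - u) (K(u) = √(19 + (8 - u)) = √(27 - u))
√((-7 - 8*29) + K(z(3/(-2)))) = √((-7 - 8*29) + √(27 - 3/(-2))) = √((-7 - 232) + √(27 - 3*(-1)/2)) = √(-239 + √(27 - 1*(-3/2))) = √(-239 + √(27 + 3/2)) = √(-239 + √(57/2)) = √(-239 + √114/2)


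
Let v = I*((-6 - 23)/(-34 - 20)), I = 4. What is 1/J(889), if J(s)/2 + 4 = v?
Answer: -27/100 ≈ -0.27000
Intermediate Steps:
v = 58/27 (v = 4*((-6 - 23)/(-34 - 20)) = 4*(-29/(-54)) = 4*(-29*(-1/54)) = 4*(29/54) = 58/27 ≈ 2.1481)
J(s) = -100/27 (J(s) = -8 + 2*(58/27) = -8 + 116/27 = -100/27)
1/J(889) = 1/(-100/27) = -27/100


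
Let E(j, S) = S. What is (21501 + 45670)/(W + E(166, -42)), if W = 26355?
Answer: 67171/26313 ≈ 2.5528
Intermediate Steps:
(21501 + 45670)/(W + E(166, -42)) = (21501 + 45670)/(26355 - 42) = 67171/26313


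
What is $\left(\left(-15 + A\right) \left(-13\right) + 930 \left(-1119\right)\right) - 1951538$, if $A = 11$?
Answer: $-2992156$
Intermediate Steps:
$\left(\left(-15 + A\right) \left(-13\right) + 930 \left(-1119\right)\right) - 1951538 = \left(\left(-15 + 11\right) \left(-13\right) + 930 \left(-1119\right)\right) - 1951538 = \left(\left(-4\right) \left(-13\right) - 1040670\right) - 1951538 = \left(52 - 1040670\right) - 1951538 = -1040618 - 1951538 = -2992156$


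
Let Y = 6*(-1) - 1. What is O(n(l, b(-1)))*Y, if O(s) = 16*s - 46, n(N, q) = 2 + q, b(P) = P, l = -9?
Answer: 210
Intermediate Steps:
O(s) = -46 + 16*s
Y = -7 (Y = -6 - 1 = -7)
O(n(l, b(-1)))*Y = (-46 + 16*(2 - 1))*(-7) = (-46 + 16*1)*(-7) = (-46 + 16)*(-7) = -30*(-7) = 210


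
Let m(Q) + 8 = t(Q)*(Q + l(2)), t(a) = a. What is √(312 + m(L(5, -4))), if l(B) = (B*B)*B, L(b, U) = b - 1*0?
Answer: 3*√41 ≈ 19.209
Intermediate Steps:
L(b, U) = b (L(b, U) = b + 0 = b)
l(B) = B³ (l(B) = B²*B = B³)
m(Q) = -8 + Q*(8 + Q) (m(Q) = -8 + Q*(Q + 2³) = -8 + Q*(Q + 8) = -8 + Q*(8 + Q))
√(312 + m(L(5, -4))) = √(312 + (-8 + 5² + 8*5)) = √(312 + (-8 + 25 + 40)) = √(312 + 57) = √369 = 3*√41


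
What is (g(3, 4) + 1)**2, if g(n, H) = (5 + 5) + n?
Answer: 196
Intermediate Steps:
g(n, H) = 10 + n
(g(3, 4) + 1)**2 = ((10 + 3) + 1)**2 = (13 + 1)**2 = 14**2 = 196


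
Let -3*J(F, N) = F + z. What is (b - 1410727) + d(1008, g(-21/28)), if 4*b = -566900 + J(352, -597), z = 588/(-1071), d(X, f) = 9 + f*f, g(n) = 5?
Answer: -237524435/153 ≈ -1.5524e+6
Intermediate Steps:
d(X, f) = 9 + f²
z = -28/51 (z = 588*(-1/1071) = -28/51 ≈ -0.54902)
J(F, N) = 28/153 - F/3 (J(F, N) = -(F - 28/51)/3 = -(-28/51 + F)/3 = 28/153 - F/3)
b = -21688406/153 (b = (-566900 + (28/153 - ⅓*352))/4 = (-566900 + (28/153 - 352/3))/4 = (-566900 - 17924/153)/4 = (¼)*(-86753624/153) = -21688406/153 ≈ -1.4175e+5)
(b - 1410727) + d(1008, g(-21/28)) = (-21688406/153 - 1410727) + (9 + 5²) = -237529637/153 + (9 + 25) = -237529637/153 + 34 = -237524435/153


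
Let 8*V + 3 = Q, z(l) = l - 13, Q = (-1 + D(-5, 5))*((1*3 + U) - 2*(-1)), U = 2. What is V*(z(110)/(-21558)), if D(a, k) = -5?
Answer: 1455/57488 ≈ 0.025310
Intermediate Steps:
Q = -42 (Q = (-1 - 5)*((1*3 + 2) - 2*(-1)) = -6*((3 + 2) + 2) = -6*(5 + 2) = -6*7 = -42)
z(l) = -13 + l
V = -45/8 (V = -3/8 + (1/8)*(-42) = -3/8 - 21/4 = -45/8 ≈ -5.6250)
V*(z(110)/(-21558)) = -45*(-13 + 110)/(8*(-21558)) = -4365*(-1)/(8*21558) = -45/8*(-97/21558) = 1455/57488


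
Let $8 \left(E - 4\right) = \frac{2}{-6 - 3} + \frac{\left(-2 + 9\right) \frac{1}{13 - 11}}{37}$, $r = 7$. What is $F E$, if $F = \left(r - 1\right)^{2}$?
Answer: $\frac{21227}{148} \approx 143.43$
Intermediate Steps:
$E = \frac{21227}{5328}$ ($E = 4 + \frac{\frac{2}{-6 - 3} + \frac{\left(-2 + 9\right) \frac{1}{13 - 11}}{37}}{8} = 4 + \frac{\frac{2}{-9} + \frac{7}{2} \cdot \frac{1}{37}}{8} = 4 + \frac{2 \left(- \frac{1}{9}\right) + 7 \cdot \frac{1}{2} \cdot \frac{1}{37}}{8} = 4 + \frac{- \frac{2}{9} + \frac{7}{2} \cdot \frac{1}{37}}{8} = 4 + \frac{- \frac{2}{9} + \frac{7}{74}}{8} = 4 + \frac{1}{8} \left(- \frac{85}{666}\right) = 4 - \frac{85}{5328} = \frac{21227}{5328} \approx 3.984$)
$F = 36$ ($F = \left(7 - 1\right)^{2} = 6^{2} = 36$)
$F E = 36 \cdot \frac{21227}{5328} = \frac{21227}{148}$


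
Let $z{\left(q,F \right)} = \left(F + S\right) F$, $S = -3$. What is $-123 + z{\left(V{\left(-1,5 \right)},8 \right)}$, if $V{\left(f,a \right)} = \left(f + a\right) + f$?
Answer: $-83$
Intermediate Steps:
$V{\left(f,a \right)} = a + 2 f$ ($V{\left(f,a \right)} = \left(a + f\right) + f = a + 2 f$)
$z{\left(q,F \right)} = F \left(-3 + F\right)$ ($z{\left(q,F \right)} = \left(F - 3\right) F = \left(-3 + F\right) F = F \left(-3 + F\right)$)
$-123 + z{\left(V{\left(-1,5 \right)},8 \right)} = -123 + 8 \left(-3 + 8\right) = -123 + 8 \cdot 5 = -123 + 40 = -83$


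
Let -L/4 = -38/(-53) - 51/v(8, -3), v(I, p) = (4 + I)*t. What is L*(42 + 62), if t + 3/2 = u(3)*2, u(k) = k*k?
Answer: -334256/1749 ≈ -191.11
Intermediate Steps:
u(k) = k²
t = 33/2 (t = -3/2 + 3²*2 = -3/2 + 9*2 = -3/2 + 18 = 33/2 ≈ 16.500)
v(I, p) = 66 + 33*I/2 (v(I, p) = (4 + I)*(33/2) = 66 + 33*I/2)
L = -3214/1749 (L = -4*(-38/(-53) - 51/(66 + (33/2)*8)) = -4*(-38*(-1/53) - 51/(66 + 132)) = -4*(38/53 - 51/198) = -4*(38/53 - 51*1/198) = -4*(38/53 - 17/66) = -4*1607/3498 = -3214/1749 ≈ -1.8376)
L*(42 + 62) = -3214*(42 + 62)/1749 = -3214/1749*104 = -334256/1749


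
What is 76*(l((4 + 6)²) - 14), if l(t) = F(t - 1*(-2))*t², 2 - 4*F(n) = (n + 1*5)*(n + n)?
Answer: -4146941064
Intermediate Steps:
F(n) = ½ - n*(5 + n)/2 (F(n) = ½ - (n + 1*5)*(n + n)/4 = ½ - (n + 5)*2*n/4 = ½ - (5 + n)*2*n/4 = ½ - n*(5 + n)/2)
l(t) = t²*(-9/2 - 5*t/2 - (2 + t)²/2) (l(t) = (½ - 5*(t - 1*(-2))/2 - (t - 1*(-2))²/2)*t² = (½ - 5*(t + 2)/2 - (t + 2)²/2)*t² = (½ - 5*(2 + t)/2 - (2 + t)²/2)*t² = (½ + (-5 - 5*t/2) - (2 + t)²/2)*t² = (-9/2 - 5*t/2 - (2 + t)²/2)*t² = t²*(-9/2 - 5*t/2 - (2 + t)²/2))
76*(l((4 + 6)²) - 14) = 76*(((4 + 6)²)²*(-13 - ((4 + 6)²)² - 9*(4 + 6)²)/2 - 14) = 76*((10²)²*(-13 - (10²)² - 9*10²)/2 - 14) = 76*((½)*100²*(-13 - 1*100² - 9*100) - 14) = 76*((½)*10000*(-13 - 1*10000 - 900) - 14) = 76*((½)*10000*(-13 - 10000 - 900) - 14) = 76*((½)*10000*(-10913) - 14) = 76*(-54565000 - 14) = 76*(-54565014) = -4146941064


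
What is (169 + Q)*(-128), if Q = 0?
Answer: -21632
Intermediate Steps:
(169 + Q)*(-128) = (169 + 0)*(-128) = 169*(-128) = -21632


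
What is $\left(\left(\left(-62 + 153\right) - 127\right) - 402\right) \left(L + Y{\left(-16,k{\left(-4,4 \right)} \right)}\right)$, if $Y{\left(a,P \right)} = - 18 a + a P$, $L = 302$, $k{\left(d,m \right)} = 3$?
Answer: $-237396$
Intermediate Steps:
$Y{\left(a,P \right)} = - 18 a + P a$
$\left(\left(\left(-62 + 153\right) - 127\right) - 402\right) \left(L + Y{\left(-16,k{\left(-4,4 \right)} \right)}\right) = \left(\left(\left(-62 + 153\right) - 127\right) - 402\right) \left(302 - 16 \left(-18 + 3\right)\right) = \left(\left(91 - 127\right) - 402\right) \left(302 - -240\right) = \left(-36 - 402\right) \left(302 + 240\right) = \left(-438\right) 542 = -237396$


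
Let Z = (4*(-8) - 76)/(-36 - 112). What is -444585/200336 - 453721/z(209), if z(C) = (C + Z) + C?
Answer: -3370064014877/3103805648 ≈ -1085.8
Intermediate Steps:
Z = 27/37 (Z = (-32 - 76)/(-148) = -108*(-1/148) = 27/37 ≈ 0.72973)
z(C) = 27/37 + 2*C (z(C) = (C + 27/37) + C = (27/37 + C) + C = 27/37 + 2*C)
-444585/200336 - 453721/z(209) = -444585/200336 - 453721/(27/37 + 2*209) = -444585*1/200336 - 453721/(27/37 + 418) = -444585/200336 - 453721/15493/37 = -444585/200336 - 453721*37/15493 = -444585/200336 - 16787677/15493 = -3370064014877/3103805648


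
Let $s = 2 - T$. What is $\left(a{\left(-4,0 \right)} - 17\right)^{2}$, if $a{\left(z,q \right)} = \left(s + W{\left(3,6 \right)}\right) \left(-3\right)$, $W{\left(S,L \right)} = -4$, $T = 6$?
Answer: $49$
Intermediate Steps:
$s = -4$ ($s = 2 - 6 = -4$)
$a{\left(z,q \right)} = 24$ ($a{\left(z,q \right)} = \left(-4 - 4\right) \left(-3\right) = \left(-8\right) \left(-3\right) = 24$)
$\left(a{\left(-4,0 \right)} - 17\right)^{2} = \left(24 - 17\right)^{2} = 7^{2} = 49$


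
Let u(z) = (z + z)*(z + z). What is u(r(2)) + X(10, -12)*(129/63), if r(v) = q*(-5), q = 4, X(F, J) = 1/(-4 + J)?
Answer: 537557/336 ≈ 1599.9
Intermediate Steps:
r(v) = -20 (r(v) = 4*(-5) = -20)
u(z) = 4*z**2 (u(z) = (2*z)*(2*z) = 4*z**2)
u(r(2)) + X(10, -12)*(129/63) = 4*(-20)**2 + (129/63)/(-4 - 12) = 4*400 + (129*(1/63))/(-16) = 1600 - 1/16*43/21 = 1600 - 43/336 = 537557/336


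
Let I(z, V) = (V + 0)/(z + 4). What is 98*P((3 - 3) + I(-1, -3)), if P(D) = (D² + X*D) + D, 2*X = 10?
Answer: -490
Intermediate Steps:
X = 5 (X = (½)*10 = 5)
I(z, V) = V/(4 + z)
P(D) = D² + 6*D (P(D) = (D² + 5*D) + D = D² + 6*D)
98*P((3 - 3) + I(-1, -3)) = 98*(((3 - 3) - 3/(4 - 1))*(6 + ((3 - 3) - 3/(4 - 1)))) = 98*((0 - 3/3)*(6 + (0 - 3/3))) = 98*((0 - 3*⅓)*(6 + (0 - 3*⅓))) = 98*((0 - 1)*(6 + (0 - 1))) = 98*(-(6 - 1)) = 98*(-1*5) = 98*(-5) = -490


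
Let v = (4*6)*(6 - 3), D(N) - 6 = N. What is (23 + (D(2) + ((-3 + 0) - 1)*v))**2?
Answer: 66049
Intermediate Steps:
D(N) = 6 + N
v = 72 (v = 24*3 = 72)
(23 + (D(2) + ((-3 + 0) - 1)*v))**2 = (23 + ((6 + 2) + ((-3 + 0) - 1)*72))**2 = (23 + (8 + (-3 - 1)*72))**2 = (23 + (8 - 4*72))**2 = (23 + (8 - 288))**2 = (23 - 280)**2 = (-257)**2 = 66049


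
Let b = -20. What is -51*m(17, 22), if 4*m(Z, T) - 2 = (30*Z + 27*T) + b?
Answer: -27693/2 ≈ -13847.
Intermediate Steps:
m(Z, T) = -9/2 + 15*Z/2 + 27*T/4 (m(Z, T) = ½ + ((30*Z + 27*T) - 20)/4 = ½ + ((27*T + 30*Z) - 20)/4 = ½ + (-20 + 27*T + 30*Z)/4 = ½ + (-5 + 15*Z/2 + 27*T/4) = -9/2 + 15*Z/2 + 27*T/4)
-51*m(17, 22) = -51*(-9/2 + (15/2)*17 + (27/4)*22) = -51*(-9/2 + 255/2 + 297/2) = -51*543/2 = -27693/2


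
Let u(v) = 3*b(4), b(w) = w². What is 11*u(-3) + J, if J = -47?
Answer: 481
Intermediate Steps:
u(v) = 48 (u(v) = 3*4² = 3*16 = 48)
11*u(-3) + J = 11*48 - 47 = 528 - 47 = 481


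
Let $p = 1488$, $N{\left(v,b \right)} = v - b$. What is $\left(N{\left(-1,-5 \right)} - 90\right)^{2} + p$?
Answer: $8884$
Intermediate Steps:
$\left(N{\left(-1,-5 \right)} - 90\right)^{2} + p = \left(\left(-1 - -5\right) - 90\right)^{2} + 1488 = \left(\left(-1 + 5\right) - 90\right)^{2} + 1488 = \left(4 - 90\right)^{2} + 1488 = \left(-86\right)^{2} + 1488 = 7396 + 1488 = 8884$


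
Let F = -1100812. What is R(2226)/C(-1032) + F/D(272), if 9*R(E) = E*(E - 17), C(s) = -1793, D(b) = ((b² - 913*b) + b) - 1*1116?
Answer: -70309660385/235594821 ≈ -298.43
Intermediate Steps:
D(b) = -1116 + b² - 912*b (D(b) = (b² - 912*b) - 1116 = -1116 + b² - 912*b)
R(E) = E*(-17 + E)/9 (R(E) = (E*(E - 17))/9 = (E*(-17 + E))/9 = E*(-17 + E)/9)
R(2226)/C(-1032) + F/D(272) = ((⅑)*2226*(-17 + 2226))/(-1793) - 1100812/(-1116 + 272² - 912*272) = ((⅑)*2226*2209)*(-1/1793) - 1100812/(-1116 + 73984 - 248064) = (1639078/3)*(-1/1793) - 1100812/(-175196) = -1639078/5379 - 1100812*(-1/175196) = -1639078/5379 + 275203/43799 = -70309660385/235594821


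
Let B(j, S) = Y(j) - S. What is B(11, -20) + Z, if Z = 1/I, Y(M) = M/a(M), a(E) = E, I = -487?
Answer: 10226/487 ≈ 20.998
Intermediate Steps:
Y(M) = 1 (Y(M) = M/M = 1)
B(j, S) = 1 - S
Z = -1/487 (Z = 1/(-487) = -1/487 ≈ -0.0020534)
B(11, -20) + Z = (1 - 1*(-20)) - 1/487 = (1 + 20) - 1/487 = 21 - 1/487 = 10226/487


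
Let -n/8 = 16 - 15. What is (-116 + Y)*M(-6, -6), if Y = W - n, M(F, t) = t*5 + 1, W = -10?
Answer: 3422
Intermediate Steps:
n = -8 (n = -8*(16 - 15) = -8*1 = -8)
M(F, t) = 1 + 5*t (M(F, t) = 5*t + 1 = 1 + 5*t)
Y = -2 (Y = -10 - 1*(-8) = -10 + 8 = -2)
(-116 + Y)*M(-6, -6) = (-116 - 2)*(1 + 5*(-6)) = -118*(1 - 30) = -118*(-29) = 3422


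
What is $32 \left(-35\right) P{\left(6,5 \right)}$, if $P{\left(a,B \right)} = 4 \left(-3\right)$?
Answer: $13440$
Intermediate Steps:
$P{\left(a,B \right)} = -12$
$32 \left(-35\right) P{\left(6,5 \right)} = 32 \left(-35\right) \left(-12\right) = \left(-1120\right) \left(-12\right) = 13440$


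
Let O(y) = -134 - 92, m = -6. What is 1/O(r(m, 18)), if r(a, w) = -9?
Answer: -1/226 ≈ -0.0044248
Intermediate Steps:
O(y) = -226
1/O(r(m, 18)) = 1/(-226) = -1/226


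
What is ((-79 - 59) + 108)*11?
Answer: -330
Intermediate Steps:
((-79 - 59) + 108)*11 = (-138 + 108)*11 = -30*11 = -330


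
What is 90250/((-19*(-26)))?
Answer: 2375/13 ≈ 182.69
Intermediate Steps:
90250/((-19*(-26))) = 90250/494 = 90250*(1/494) = 2375/13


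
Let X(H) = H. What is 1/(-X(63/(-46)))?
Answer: 46/63 ≈ 0.73016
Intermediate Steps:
1/(-X(63/(-46))) = 1/(-63/(-46)) = 1/(-63*(-1)/46) = 1/(-1*(-63/46)) = 1/(63/46) = 46/63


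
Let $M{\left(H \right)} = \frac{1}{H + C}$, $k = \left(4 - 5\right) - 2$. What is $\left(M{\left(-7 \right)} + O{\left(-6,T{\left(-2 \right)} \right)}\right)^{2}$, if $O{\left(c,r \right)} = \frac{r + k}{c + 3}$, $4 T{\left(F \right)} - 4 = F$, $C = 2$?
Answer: $\frac{361}{900} \approx 0.40111$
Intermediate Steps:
$k = -3$ ($k = -1 - 2 = -3$)
$T{\left(F \right)} = 1 + \frac{F}{4}$
$O{\left(c,r \right)} = \frac{-3 + r}{3 + c}$ ($O{\left(c,r \right)} = \frac{r - 3}{c + 3} = \frac{-3 + r}{3 + c}$)
$M{\left(H \right)} = \frac{1}{2 + H}$ ($M{\left(H \right)} = \frac{1}{H + 2} = \frac{1}{2 + H}$)
$\left(M{\left(-7 \right)} + O{\left(-6,T{\left(-2 \right)} \right)}\right)^{2} = \left(\frac{1}{2 - 7} + \frac{-3 + \left(1 + \frac{1}{4} \left(-2\right)\right)}{3 - 6}\right)^{2} = \left(\frac{1}{-5} + \frac{-3 + \left(1 - \frac{1}{2}\right)}{-3}\right)^{2} = \left(- \frac{1}{5} - \frac{-3 + \frac{1}{2}}{3}\right)^{2} = \left(- \frac{1}{5} - - \frac{5}{6}\right)^{2} = \left(- \frac{1}{5} + \frac{5}{6}\right)^{2} = \left(\frac{19}{30}\right)^{2} = \frac{361}{900}$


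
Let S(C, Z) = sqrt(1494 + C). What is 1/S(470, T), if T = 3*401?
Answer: sqrt(491)/982 ≈ 0.022565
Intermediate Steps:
T = 1203
1/S(470, T) = 1/(sqrt(1494 + 470)) = 1/(sqrt(1964)) = 1/(2*sqrt(491)) = sqrt(491)/982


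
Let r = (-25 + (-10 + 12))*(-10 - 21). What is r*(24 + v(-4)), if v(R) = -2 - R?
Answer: 18538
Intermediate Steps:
r = 713 (r = (-25 + 2)*(-31) = -23*(-31) = 713)
r*(24 + v(-4)) = 713*(24 + (-2 - 1*(-4))) = 713*(24 + (-2 + 4)) = 713*(24 + 2) = 713*26 = 18538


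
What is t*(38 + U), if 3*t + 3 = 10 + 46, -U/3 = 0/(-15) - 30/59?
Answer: 123596/177 ≈ 698.28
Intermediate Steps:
U = 90/59 (U = -3*(0/(-15) - 30/59) = -3*(0*(-1/15) - 30*1/59) = -3*(0 - 30/59) = -3*(-30/59) = 90/59 ≈ 1.5254)
t = 53/3 (t = -1 + (10 + 46)/3 = -1 + (⅓)*56 = -1 + 56/3 = 53/3 ≈ 17.667)
t*(38 + U) = 53*(38 + 90/59)/3 = (53/3)*(2332/59) = 123596/177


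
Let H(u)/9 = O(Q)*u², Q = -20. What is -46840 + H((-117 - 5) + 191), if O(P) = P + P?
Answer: -1760800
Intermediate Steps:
O(P) = 2*P
H(u) = -360*u² (H(u) = 9*((2*(-20))*u²) = 9*(-40*u²) = -360*u²)
-46840 + H((-117 - 5) + 191) = -46840 - 360*((-117 - 5) + 191)² = -46840 - 360*(-122 + 191)² = -46840 - 360*69² = -46840 - 360*4761 = -46840 - 1713960 = -1760800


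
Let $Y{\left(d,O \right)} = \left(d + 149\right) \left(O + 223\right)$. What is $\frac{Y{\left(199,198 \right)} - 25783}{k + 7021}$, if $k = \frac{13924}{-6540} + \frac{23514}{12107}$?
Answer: $\frac{2389744735125}{138976609768} \approx 17.195$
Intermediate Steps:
$Y{\left(d,O \right)} = \left(149 + d\right) \left(223 + O\right)$
$k = - \frac{3699077}{19794945}$ ($k = 13924 \left(- \frac{1}{6540}\right) + 23514 \cdot \frac{1}{12107} = - \frac{3481}{1635} + \frac{23514}{12107} = - \frac{3699077}{19794945} \approx -0.18687$)
$\frac{Y{\left(199,198 \right)} - 25783}{k + 7021} = \frac{\left(33227 + 149 \cdot 198 + 223 \cdot 199 + 198 \cdot 199\right) - 25783}{- \frac{3699077}{19794945} + 7021} = \frac{\left(33227 + 29502 + 44377 + 39402\right) - 25783}{\frac{138976609768}{19794945}} = \left(146508 - 25783\right) \frac{19794945}{138976609768} = 120725 \cdot \frac{19794945}{138976609768} = \frac{2389744735125}{138976609768}$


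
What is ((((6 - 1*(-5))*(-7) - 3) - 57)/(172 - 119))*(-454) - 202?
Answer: 51492/53 ≈ 971.55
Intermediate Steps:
((((6 - 1*(-5))*(-7) - 3) - 57)/(172 - 119))*(-454) - 202 = ((((6 + 5)*(-7) - 3) - 57)/53)*(-454) - 202 = (((11*(-7) - 3) - 57)*(1/53))*(-454) - 202 = (((-77 - 3) - 57)*(1/53))*(-454) - 202 = ((-80 - 57)*(1/53))*(-454) - 202 = -137*1/53*(-454) - 202 = -137/53*(-454) - 202 = 62198/53 - 202 = 51492/53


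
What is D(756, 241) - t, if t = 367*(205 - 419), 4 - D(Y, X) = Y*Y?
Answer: -492994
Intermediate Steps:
D(Y, X) = 4 - Y² (D(Y, X) = 4 - Y*Y = 4 - Y²)
t = -78538 (t = 367*(-214) = -78538)
D(756, 241) - t = (4 - 1*756²) - 1*(-78538) = (4 - 1*571536) + 78538 = (4 - 571536) + 78538 = -571532 + 78538 = -492994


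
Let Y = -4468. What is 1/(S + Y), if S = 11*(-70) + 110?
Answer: -1/5128 ≈ -0.00019501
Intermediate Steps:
S = -660 (S = -770 + 110 = -660)
1/(S + Y) = 1/(-660 - 4468) = 1/(-5128) = -1/5128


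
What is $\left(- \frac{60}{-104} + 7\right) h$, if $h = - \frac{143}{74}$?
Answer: $- \frac{2167}{148} \approx -14.642$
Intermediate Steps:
$h = - \frac{143}{74}$ ($h = \left(-143\right) \frac{1}{74} = - \frac{143}{74} \approx -1.9324$)
$\left(- \frac{60}{-104} + 7\right) h = \left(- \frac{60}{-104} + 7\right) \left(- \frac{143}{74}\right) = \left(\left(-60\right) \left(- \frac{1}{104}\right) + 7\right) \left(- \frac{143}{74}\right) = \left(\frac{15}{26} + 7\right) \left(- \frac{143}{74}\right) = \frac{197}{26} \left(- \frac{143}{74}\right) = - \frac{2167}{148}$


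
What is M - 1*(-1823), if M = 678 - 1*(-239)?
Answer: 2740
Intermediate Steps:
M = 917 (M = 678 + 239 = 917)
M - 1*(-1823) = 917 - 1*(-1823) = 917 + 1823 = 2740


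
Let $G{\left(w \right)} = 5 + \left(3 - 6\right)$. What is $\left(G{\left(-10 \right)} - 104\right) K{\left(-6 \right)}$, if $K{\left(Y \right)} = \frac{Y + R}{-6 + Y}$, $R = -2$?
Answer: $-68$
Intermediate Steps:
$K{\left(Y \right)} = \frac{-2 + Y}{-6 + Y}$ ($K{\left(Y \right)} = \frac{Y - 2}{-6 + Y} = \frac{-2 + Y}{-6 + Y}$)
$G{\left(w \right)} = 2$ ($G{\left(w \right)} = 5 + \left(3 - 6\right) = 5 - 3 = 2$)
$\left(G{\left(-10 \right)} - 104\right) K{\left(-6 \right)} = \left(2 - 104\right) \frac{-2 - 6}{-6 - 6} = - 102 \frac{1}{-12} \left(-8\right) = - 102 \left(\left(- \frac{1}{12}\right) \left(-8\right)\right) = \left(-102\right) \frac{2}{3} = -68$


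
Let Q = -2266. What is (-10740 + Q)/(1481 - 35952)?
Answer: 13006/34471 ≈ 0.37730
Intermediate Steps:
(-10740 + Q)/(1481 - 35952) = (-10740 - 2266)/(1481 - 35952) = -13006/(-34471) = -13006*(-1/34471) = 13006/34471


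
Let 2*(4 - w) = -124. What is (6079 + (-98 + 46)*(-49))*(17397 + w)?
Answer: 150653301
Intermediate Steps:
w = 66 (w = 4 - ½*(-124) = 4 + 62 = 66)
(6079 + (-98 + 46)*(-49))*(17397 + w) = (6079 + (-98 + 46)*(-49))*(17397 + 66) = (6079 - 52*(-49))*17463 = (6079 + 2548)*17463 = 8627*17463 = 150653301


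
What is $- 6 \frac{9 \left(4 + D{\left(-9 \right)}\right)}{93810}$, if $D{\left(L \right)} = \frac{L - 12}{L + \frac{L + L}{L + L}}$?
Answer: $- \frac{9}{2360} \approx -0.0038136$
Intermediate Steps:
$D{\left(L \right)} = \frac{-12 + L}{1 + L}$ ($D{\left(L \right)} = \frac{-12 + L}{L + \frac{2 L}{2 L}} = \frac{-12 + L}{L + 2 L \frac{1}{2 L}} = \frac{-12 + L}{L + 1} = \frac{-12 + L}{1 + L}$)
$- 6 \frac{9 \left(4 + D{\left(-9 \right)}\right)}{93810} = - 6 \frac{9 \left(4 + \frac{-12 - 9}{1 - 9}\right)}{93810} = - 6 \cdot 9 \left(4 + \frac{1}{-8} \left(-21\right)\right) \frac{1}{93810} = - 6 \cdot 9 \left(4 - - \frac{21}{8}\right) \frac{1}{93810} = - 6 \cdot 9 \left(4 + \frac{21}{8}\right) \frac{1}{93810} = - 6 \cdot 9 \cdot \frac{53}{8} \cdot \frac{1}{93810} = - 6 \cdot \frac{477}{8} \cdot \frac{1}{93810} = \left(-6\right) \frac{3}{4720} = - \frac{9}{2360}$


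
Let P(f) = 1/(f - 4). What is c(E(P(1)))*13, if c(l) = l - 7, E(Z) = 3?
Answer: -52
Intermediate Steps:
P(f) = 1/(-4 + f)
c(l) = -7 + l
c(E(P(1)))*13 = (-7 + 3)*13 = -4*13 = -52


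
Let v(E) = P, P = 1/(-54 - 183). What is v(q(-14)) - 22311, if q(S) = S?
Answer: -5287708/237 ≈ -22311.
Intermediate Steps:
P = -1/237 (P = 1/(-237) = -1/237 ≈ -0.0042194)
v(E) = -1/237
v(q(-14)) - 22311 = -1/237 - 22311 = -5287708/237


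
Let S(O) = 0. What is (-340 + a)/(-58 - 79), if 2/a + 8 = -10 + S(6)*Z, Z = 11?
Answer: 3061/1233 ≈ 2.4826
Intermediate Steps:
a = -1/9 (a = 2/(-8 + (-10 + 0*11)) = 2/(-8 + (-10 + 0)) = 2/(-8 - 10) = 2/(-18) = 2*(-1/18) = -1/9 ≈ -0.11111)
(-340 + a)/(-58 - 79) = (-340 - 1/9)/(-58 - 79) = -3061/9/(-137) = -3061/9*(-1/137) = 3061/1233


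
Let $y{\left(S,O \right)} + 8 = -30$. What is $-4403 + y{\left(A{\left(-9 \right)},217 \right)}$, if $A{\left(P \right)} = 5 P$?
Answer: $-4441$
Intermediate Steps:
$y{\left(S,O \right)} = -38$ ($y{\left(S,O \right)} = -8 - 30 = -38$)
$-4403 + y{\left(A{\left(-9 \right)},217 \right)} = -4403 - 38 = -4441$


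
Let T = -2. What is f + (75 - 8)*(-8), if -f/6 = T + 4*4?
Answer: -620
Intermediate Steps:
f = -84 (f = -6*(-2 + 4*4) = -6*(-2 + 16) = -6*14 = -84)
f + (75 - 8)*(-8) = -84 + (75 - 8)*(-8) = -84 + 67*(-8) = -84 - 536 = -620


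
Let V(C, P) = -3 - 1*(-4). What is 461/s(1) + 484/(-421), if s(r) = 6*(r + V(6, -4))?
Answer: 188273/5052 ≈ 37.267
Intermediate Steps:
V(C, P) = 1 (V(C, P) = -3 + 4 = 1)
s(r) = 6 + 6*r (s(r) = 6*(r + 1) = 6*(1 + r) = 6 + 6*r)
461/s(1) + 484/(-421) = 461/(6 + 6*1) + 484/(-421) = 461/(6 + 6) + 484*(-1/421) = 461/12 - 484/421 = 188273/5052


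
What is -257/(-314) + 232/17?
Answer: 77217/5338 ≈ 14.466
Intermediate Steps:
-257/(-314) + 232/17 = -257*(-1/314) + 232*(1/17) = 257/314 + 232/17 = 77217/5338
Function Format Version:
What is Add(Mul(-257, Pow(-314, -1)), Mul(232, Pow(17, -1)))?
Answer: Rational(77217, 5338) ≈ 14.466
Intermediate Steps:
Add(Mul(-257, Pow(-314, -1)), Mul(232, Pow(17, -1))) = Add(Mul(-257, Rational(-1, 314)), Mul(232, Rational(1, 17))) = Add(Rational(257, 314), Rational(232, 17)) = Rational(77217, 5338)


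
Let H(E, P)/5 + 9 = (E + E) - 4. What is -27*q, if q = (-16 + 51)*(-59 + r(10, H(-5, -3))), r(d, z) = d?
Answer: 46305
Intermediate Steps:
H(E, P) = -65 + 10*E (H(E, P) = -45 + 5*((E + E) - 4) = -45 + 5*(2*E - 4) = -45 + 5*(-4 + 2*E) = -45 + (-20 + 10*E) = -65 + 10*E)
q = -1715 (q = (-16 + 51)*(-59 + 10) = 35*(-49) = -1715)
-27*q = -27*(-1715) = 46305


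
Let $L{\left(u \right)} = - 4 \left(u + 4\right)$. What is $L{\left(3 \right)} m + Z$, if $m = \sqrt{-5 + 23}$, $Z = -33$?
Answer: $-33 - 84 \sqrt{2} \approx -151.79$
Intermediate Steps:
$L{\left(u \right)} = -16 - 4 u$ ($L{\left(u \right)} = - 4 \left(4 + u\right) = -16 - 4 u$)
$m = 3 \sqrt{2}$ ($m = \sqrt{18} = 3 \sqrt{2} \approx 4.2426$)
$L{\left(3 \right)} m + Z = \left(-16 - 12\right) 3 \sqrt{2} - 33 = - 28 \cdot 3 \sqrt{2} - 33 = - 84 \sqrt{2} - 33 = -33 - 84 \sqrt{2}$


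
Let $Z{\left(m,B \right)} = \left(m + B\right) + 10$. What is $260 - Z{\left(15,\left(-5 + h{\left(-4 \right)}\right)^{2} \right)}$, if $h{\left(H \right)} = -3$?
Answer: $171$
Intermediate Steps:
$Z{\left(m,B \right)} = 10 + B + m$ ($Z{\left(m,B \right)} = \left(B + m\right) + 10 = 10 + B + m$)
$260 - Z{\left(15,\left(-5 + h{\left(-4 \right)}\right)^{2} \right)} = 260 - \left(10 + \left(-5 - 3\right)^{2} + 15\right) = 260 - \left(10 + \left(-8\right)^{2} + 15\right) = 260 - \left(10 + 64 + 15\right) = 260 - 89 = 171$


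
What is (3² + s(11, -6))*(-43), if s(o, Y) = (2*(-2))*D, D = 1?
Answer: -215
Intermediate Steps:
s(o, Y) = -4 (s(o, Y) = (2*(-2))*1 = -4*1 = -4)
(3² + s(11, -6))*(-43) = (3² - 4)*(-43) = (9 - 4)*(-43) = 5*(-43) = -215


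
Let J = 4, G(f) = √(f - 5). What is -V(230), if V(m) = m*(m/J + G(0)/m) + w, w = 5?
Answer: -13230 - I*√5 ≈ -13230.0 - 2.2361*I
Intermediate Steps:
G(f) = √(-5 + f)
V(m) = 5 + m*(m/4 + I*√5/m) (V(m) = m*(m/4 + √(-5 + 0)/m) + 5 = m*(m*(¼) + √(-5)/m) + 5 = m*(m/4 + (I*√5)/m) + 5 = m*(m/4 + I*√5/m) + 5 = 5 + m*(m/4 + I*√5/m))
-V(230) = -(5 + (¼)*230² + I*√5) = -(5 + (¼)*52900 + I*√5) = -(5 + 13225 + I*√5) = -(13230 + I*√5) = -13230 - I*√5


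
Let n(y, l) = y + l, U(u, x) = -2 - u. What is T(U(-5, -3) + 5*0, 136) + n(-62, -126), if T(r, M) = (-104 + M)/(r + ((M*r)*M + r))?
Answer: -5216420/27747 ≈ -188.00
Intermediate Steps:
n(y, l) = l + y
T(r, M) = (-104 + M)/(2*r + r*M²) (T(r, M) = (-104 + M)/(r + (r*M² + r)) = (-104 + M)/(r + (r + r*M²)) = (-104 + M)/(2*r + r*M²))
T(U(-5, -3) + 5*0, 136) + n(-62, -126) = (-104 + 136)/(((-2 - 1*(-5)) + 5*0)*(2 + 136²)) + (-126 - 62) = 32/(((-2 + 5) + 0)*(2 + 18496)) - 188 = 32/((3 + 0)*18498) - 188 = (1/18498)*32/3 - 188 = (⅓)*(1/18498)*32 - 188 = 16/27747 - 188 = -5216420/27747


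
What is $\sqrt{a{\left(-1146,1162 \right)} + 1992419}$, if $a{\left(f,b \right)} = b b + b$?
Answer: $5 \sqrt{133753} \approx 1828.6$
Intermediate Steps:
$a{\left(f,b \right)} = b + b^{2}$ ($a{\left(f,b \right)} = b^{2} + b = b + b^{2}$)
$\sqrt{a{\left(-1146,1162 \right)} + 1992419} = \sqrt{1162 \left(1 + 1162\right) + 1992419} = \sqrt{1162 \cdot 1163 + 1992419} = \sqrt{1351406 + 1992419} = \sqrt{3343825} = 5 \sqrt{133753}$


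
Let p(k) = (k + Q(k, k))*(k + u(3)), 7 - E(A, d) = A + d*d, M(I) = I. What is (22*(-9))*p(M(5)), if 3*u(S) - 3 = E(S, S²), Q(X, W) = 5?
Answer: 38940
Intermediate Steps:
E(A, d) = 7 - A - d² (E(A, d) = 7 - (A + d*d) = 7 - (A + d²) = 7 + (-A - d²) = 7 - A - d²)
u(S) = 10/3 - S/3 - S⁴/3 (u(S) = 1 + (7 - S - (S²)²)/3 = 1 + (7 - S - S⁴)/3 = 1 + (7/3 - S/3 - S⁴/3) = 10/3 - S/3 - S⁴/3)
p(k) = (5 + k)*(-74/3 + k) (p(k) = (k + 5)*(k + (10/3 - ⅓*3 - ⅓*3⁴)) = (5 + k)*(k + (10/3 - 1 - ⅓*81)) = (5 + k)*(k + (10/3 - 1 - 27)) = (5 + k)*(k - 74/3) = (5 + k)*(-74/3 + k))
(22*(-9))*p(M(5)) = (22*(-9))*(-370/3 + 5² - 59/3*5) = -198*(-370/3 + 25 - 295/3) = -198*(-590/3) = 38940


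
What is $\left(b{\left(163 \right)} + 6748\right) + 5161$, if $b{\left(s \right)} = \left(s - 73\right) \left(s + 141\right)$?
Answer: $39269$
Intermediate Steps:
$b{\left(s \right)} = \left(-73 + s\right) \left(141 + s\right)$
$\left(b{\left(163 \right)} + 6748\right) + 5161 = \left(\left(-10293 + 163^{2} + 68 \cdot 163\right) + 6748\right) + 5161 = \left(\left(-10293 + 26569 + 11084\right) + 6748\right) + 5161 = \left(27360 + 6748\right) + 5161 = 34108 + 5161 = 39269$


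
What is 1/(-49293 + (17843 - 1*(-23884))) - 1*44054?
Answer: -333312565/7566 ≈ -44054.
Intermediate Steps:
1/(-49293 + (17843 - 1*(-23884))) - 1*44054 = 1/(-49293 + (17843 + 23884)) - 44054 = 1/(-49293 + 41727) - 44054 = 1/(-7566) - 44054 = -1/7566 - 44054 = -333312565/7566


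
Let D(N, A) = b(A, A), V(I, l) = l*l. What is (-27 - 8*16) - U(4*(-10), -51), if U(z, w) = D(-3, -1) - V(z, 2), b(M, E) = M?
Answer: -150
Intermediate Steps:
V(I, l) = l²
D(N, A) = A
U(z, w) = -5 (U(z, w) = -1 - 1*2² = -1 - 1*4 = -1 - 4 = -5)
(-27 - 8*16) - U(4*(-10), -51) = (-27 - 8*16) - 1*(-5) = (-27 - 128) + 5 = -155 + 5 = -150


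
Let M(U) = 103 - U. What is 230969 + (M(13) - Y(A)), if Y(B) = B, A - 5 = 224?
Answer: 230830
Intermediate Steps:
A = 229 (A = 5 + 224 = 229)
230969 + (M(13) - Y(A)) = 230969 + ((103 - 1*13) - 1*229) = 230969 + ((103 - 13) - 229) = 230969 + (90 - 229) = 230969 - 139 = 230830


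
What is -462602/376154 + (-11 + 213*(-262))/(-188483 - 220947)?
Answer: -84203674521/77004366110 ≈ -1.0935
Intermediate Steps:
-462602/376154 + (-11 + 213*(-262))/(-188483 - 220947) = -462602*1/376154 + (-11 - 55806)/(-409430) = -231301/188077 - 55817*(-1/409430) = -231301/188077 + 55817/409430 = -84203674521/77004366110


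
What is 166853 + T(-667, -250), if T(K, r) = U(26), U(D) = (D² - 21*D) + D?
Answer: 167009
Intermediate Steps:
U(D) = D² - 20*D
T(K, r) = 156 (T(K, r) = 26*(-20 + 26) = 26*6 = 156)
166853 + T(-667, -250) = 166853 + 156 = 167009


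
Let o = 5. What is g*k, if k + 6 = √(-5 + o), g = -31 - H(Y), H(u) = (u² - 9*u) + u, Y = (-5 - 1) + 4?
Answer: 306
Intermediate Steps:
Y = -2 (Y = -6 + 4 = -2)
H(u) = u² - 8*u
g = -51 (g = -31 - (-2)*(-8 - 2) = -31 - (-2)*(-10) = -31 - 1*20 = -31 - 20 = -51)
k = -6 (k = -6 + √(-5 + 5) = -6 + √0 = -6 + 0 = -6)
g*k = -51*(-6) = 306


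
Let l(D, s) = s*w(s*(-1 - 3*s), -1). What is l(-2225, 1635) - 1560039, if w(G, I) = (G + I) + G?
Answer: -26231245374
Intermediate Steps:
w(G, I) = I + 2*G
l(D, s) = s*(-1 + 2*s*(-1 - 3*s)) (l(D, s) = s*(-1 + 2*(s*(-1 - 3*s))) = s*(-1 + 2*s*(-1 - 3*s)))
l(-2225, 1635) - 1560039 = -1*1635*(1 + 2*1635*(1 + 3*1635)) - 1560039 = -1*1635*(1 + 2*1635*(1 + 4905)) - 1560039 = -1*1635*(1 + 2*1635*4906) - 1560039 = -1*1635*(1 + 16042620) - 1560039 = -1*1635*16042621 - 1560039 = -26229685335 - 1560039 = -26231245374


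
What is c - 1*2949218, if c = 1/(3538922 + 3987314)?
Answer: -22196510683447/7526236 ≈ -2.9492e+6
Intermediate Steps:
c = 1/7526236 ≈ 1.3287e-7
c - 1*2949218 = 1/7526236 - 1*2949218 = 1/7526236 - 2949218 = -22196510683447/7526236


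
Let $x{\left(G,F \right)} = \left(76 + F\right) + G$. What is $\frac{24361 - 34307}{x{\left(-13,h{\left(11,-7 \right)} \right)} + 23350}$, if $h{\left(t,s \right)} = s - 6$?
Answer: $- \frac{4973}{11700} \approx -0.42504$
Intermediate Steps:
$h{\left(t,s \right)} = -6 + s$ ($h{\left(t,s \right)} = s - 6 = -6 + s$)
$x{\left(G,F \right)} = 76 + F + G$
$\frac{24361 - 34307}{x{\left(-13,h{\left(11,-7 \right)} \right)} + 23350} = \frac{24361 - 34307}{\left(76 - 13 - 13\right) + 23350} = - \frac{9946}{\left(76 - 13 - 13\right) + 23350} = - \frac{9946}{50 + 23350} = - \frac{9946}{23400} = \left(-9946\right) \frac{1}{23400} = - \frac{4973}{11700}$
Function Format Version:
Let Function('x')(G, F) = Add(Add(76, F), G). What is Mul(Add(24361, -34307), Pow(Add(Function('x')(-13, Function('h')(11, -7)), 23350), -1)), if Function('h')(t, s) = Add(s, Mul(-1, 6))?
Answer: Rational(-4973, 11700) ≈ -0.42504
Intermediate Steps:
Function('h')(t, s) = Add(-6, s) (Function('h')(t, s) = Add(s, -6) = Add(-6, s))
Function('x')(G, F) = Add(76, F, G)
Mul(Add(24361, -34307), Pow(Add(Function('x')(-13, Function('h')(11, -7)), 23350), -1)) = Mul(Add(24361, -34307), Pow(Add(Add(76, Add(-6, -7), -13), 23350), -1)) = Mul(-9946, Pow(Add(Add(76, -13, -13), 23350), -1)) = Mul(-9946, Pow(Add(50, 23350), -1)) = Mul(-9946, Pow(23400, -1)) = Mul(-9946, Rational(1, 23400)) = Rational(-4973, 11700)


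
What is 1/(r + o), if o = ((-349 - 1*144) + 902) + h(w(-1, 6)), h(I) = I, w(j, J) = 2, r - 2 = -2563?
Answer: -1/2150 ≈ -0.00046512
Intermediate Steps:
r = -2561 (r = 2 - 2563 = -2561)
o = 411 (o = ((-349 - 1*144) + 902) + 2 = ((-349 - 144) + 902) + 2 = (-493 + 902) + 2 = 409 + 2 = 411)
1/(r + o) = 1/(-2561 + 411) = 1/(-2150) = -1/2150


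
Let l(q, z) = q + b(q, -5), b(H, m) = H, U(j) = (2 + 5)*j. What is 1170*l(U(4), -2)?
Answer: 65520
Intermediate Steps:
U(j) = 7*j
l(q, z) = 2*q (l(q, z) = q + q = 2*q)
1170*l(U(4), -2) = 1170*(2*(7*4)) = 1170*(2*28) = 1170*56 = 65520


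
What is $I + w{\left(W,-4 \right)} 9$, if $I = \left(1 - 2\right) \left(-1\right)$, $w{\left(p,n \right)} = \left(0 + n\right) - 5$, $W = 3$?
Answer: $-80$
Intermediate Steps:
$w{\left(p,n \right)} = -5 + n$ ($w{\left(p,n \right)} = n - 5 = -5 + n$)
$I = 1$ ($I = \left(-1\right) \left(-1\right) = 1$)
$I + w{\left(W,-4 \right)} 9 = 1 + \left(-5 - 4\right) 9 = 1 - 81 = -80$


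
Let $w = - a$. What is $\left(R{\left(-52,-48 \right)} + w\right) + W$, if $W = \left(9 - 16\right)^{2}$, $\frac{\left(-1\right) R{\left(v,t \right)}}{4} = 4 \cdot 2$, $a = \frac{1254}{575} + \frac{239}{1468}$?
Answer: $\frac{12371403}{844100} \approx 14.656$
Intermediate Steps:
$a = \frac{1978297}{844100}$ ($a = 1254 \cdot \frac{1}{575} + 239 \cdot \frac{1}{1468} = \frac{1254}{575} + \frac{239}{1468} = \frac{1978297}{844100} \approx 2.3437$)
$R{\left(v,t \right)} = -32$ ($R{\left(v,t \right)} = - 4 \cdot 4 \cdot 2 = \left(-4\right) 8 = -32$)
$w = - \frac{1978297}{844100}$ ($w = \left(-1\right) \frac{1978297}{844100} = - \frac{1978297}{844100} \approx -2.3437$)
$W = 49$ ($W = \left(-7\right)^{2} = 49$)
$\left(R{\left(-52,-48 \right)} + w\right) + W = \left(-32 - \frac{1978297}{844100}\right) + 49 = - \frac{28989497}{844100} + 49 = \frac{12371403}{844100}$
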